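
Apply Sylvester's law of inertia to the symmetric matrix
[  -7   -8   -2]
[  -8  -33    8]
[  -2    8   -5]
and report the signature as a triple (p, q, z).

Answer: (1, 2, 0)

Derivation:
step 0: pivot -7 → sign −
step 1: pivot -167/7 → sign −
step 2: pivot 1/167 → sign +
signature = (1, 2, 0)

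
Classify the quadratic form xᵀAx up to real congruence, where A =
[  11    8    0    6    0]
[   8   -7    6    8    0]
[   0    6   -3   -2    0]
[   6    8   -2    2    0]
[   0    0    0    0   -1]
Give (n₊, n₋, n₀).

step 0: pivot 11 → sign +
step 1: pivot -141/11 → sign −
step 2: pivot -9/47 → sign −
step 3: pivot 2/9 → sign +
step 4: pivot -1 → sign −
signature = (2, 3, 0)

Answer: (2, 3, 0)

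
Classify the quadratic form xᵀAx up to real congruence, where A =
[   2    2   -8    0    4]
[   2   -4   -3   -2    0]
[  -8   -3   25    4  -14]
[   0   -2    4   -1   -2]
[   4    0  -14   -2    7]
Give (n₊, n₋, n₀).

Answer: (3, 2, 0)

Derivation:
step 0: pivot 2 → sign +
step 1: pivot -6 → sign −
step 2: pivot -17/6 → sign −
step 3: pivot 27/17 → sign +
step 4: pivot 1/3 → sign +
signature = (3, 2, 0)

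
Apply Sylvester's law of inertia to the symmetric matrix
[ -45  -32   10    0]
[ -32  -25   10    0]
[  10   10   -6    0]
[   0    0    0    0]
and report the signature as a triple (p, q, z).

Answer: (0, 3, 1)

Derivation:
step 0: pivot -45 → sign −
step 1: pivot -101/45 → sign −
step 2: pivot -6/101 → sign −
step 3: row/col 3 already zero → sign 0
signature = (0, 3, 1)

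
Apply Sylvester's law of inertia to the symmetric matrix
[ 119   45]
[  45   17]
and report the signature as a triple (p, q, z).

step 0: pivot 119 → sign +
step 1: pivot -2/119 → sign −
signature = (1, 1, 0)

Answer: (1, 1, 0)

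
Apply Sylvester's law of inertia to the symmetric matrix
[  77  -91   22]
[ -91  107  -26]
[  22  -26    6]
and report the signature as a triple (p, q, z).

Answer: (1, 2, 0)

Derivation:
step 0: pivot 77 → sign +
step 1: pivot -6/11 → sign −
step 2: pivot -2/7 → sign −
signature = (1, 2, 0)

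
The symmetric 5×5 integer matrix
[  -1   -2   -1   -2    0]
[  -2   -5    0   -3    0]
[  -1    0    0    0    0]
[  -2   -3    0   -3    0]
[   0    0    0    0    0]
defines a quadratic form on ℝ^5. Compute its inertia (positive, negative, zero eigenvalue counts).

Answer: (1, 3, 1)

Derivation:
step 0: pivot -1 → sign −
step 1: pivot -1 → sign −
step 2: pivot 5 → sign +
step 3: pivot -6/5 → sign −
step 4: row/col 4 already zero → sign 0
signature = (1, 3, 1)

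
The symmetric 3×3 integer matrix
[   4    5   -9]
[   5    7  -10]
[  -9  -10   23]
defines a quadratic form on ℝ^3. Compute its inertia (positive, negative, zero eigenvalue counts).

Answer: (3, 0, 0)

Derivation:
step 0: pivot 4 → sign +
step 1: pivot 3/4 → sign +
step 2: pivot 2/3 → sign +
signature = (3, 0, 0)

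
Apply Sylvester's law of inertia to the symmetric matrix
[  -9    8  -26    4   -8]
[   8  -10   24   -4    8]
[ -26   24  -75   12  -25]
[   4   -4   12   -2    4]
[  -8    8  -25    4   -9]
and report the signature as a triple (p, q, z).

Answer: (1, 4, 0)

Derivation:
step 0: pivot -9 → sign −
step 1: pivot -26/9 → sign −
step 2: pivot 5/13 → sign +
step 3: pivot -2/5 → sign −
step 4: pivot -2 → sign −
signature = (1, 4, 0)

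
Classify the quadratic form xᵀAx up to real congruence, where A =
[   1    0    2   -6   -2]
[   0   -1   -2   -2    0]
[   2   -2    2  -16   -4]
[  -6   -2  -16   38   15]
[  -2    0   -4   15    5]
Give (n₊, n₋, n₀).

step 0: pivot 1 → sign +
step 1: pivot -1 → sign −
step 2: pivot 2 → sign +
step 3: pivot 6 → sign +
step 4: pivot -1/2 → sign −
signature = (3, 2, 0)

Answer: (3, 2, 0)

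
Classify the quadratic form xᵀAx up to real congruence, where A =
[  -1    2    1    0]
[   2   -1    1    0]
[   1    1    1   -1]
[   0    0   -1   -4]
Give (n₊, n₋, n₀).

step 0: pivot -1 → sign −
step 1: pivot 3 → sign +
step 2: pivot -1 → sign −
step 3: pivot -3 → sign −
signature = (1, 3, 0)

Answer: (1, 3, 0)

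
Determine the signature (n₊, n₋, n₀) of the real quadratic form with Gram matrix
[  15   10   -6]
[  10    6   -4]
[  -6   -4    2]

Answer: (1, 2, 0)

Derivation:
step 0: pivot 15 → sign +
step 1: pivot -2/3 → sign −
step 2: pivot -2/5 → sign −
signature = (1, 2, 0)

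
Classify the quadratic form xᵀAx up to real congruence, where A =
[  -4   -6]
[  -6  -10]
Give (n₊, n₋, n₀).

step 0: pivot -4 → sign −
step 1: pivot -1 → sign −
signature = (0, 2, 0)

Answer: (0, 2, 0)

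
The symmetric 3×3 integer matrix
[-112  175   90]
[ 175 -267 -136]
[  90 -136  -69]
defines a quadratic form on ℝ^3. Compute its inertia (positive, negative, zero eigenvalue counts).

Answer: (1, 2, 0)

Derivation:
step 0: pivot -112 → sign −
step 1: pivot 103/16 → sign +
step 2: pivot -1/721 → sign −
signature = (1, 2, 0)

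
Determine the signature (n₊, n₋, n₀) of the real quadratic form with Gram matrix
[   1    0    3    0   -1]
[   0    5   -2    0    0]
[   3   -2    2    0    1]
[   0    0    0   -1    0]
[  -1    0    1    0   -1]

Answer: (3, 2, 0)

Derivation:
step 0: pivot 1 → sign +
step 1: pivot 5 → sign +
step 2: pivot -39/5 → sign −
step 3: pivot -1 → sign −
step 4: pivot 2/39 → sign +
signature = (3, 2, 0)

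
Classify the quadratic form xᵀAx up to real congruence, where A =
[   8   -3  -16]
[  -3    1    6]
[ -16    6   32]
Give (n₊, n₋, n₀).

step 0: pivot 8 → sign +
step 1: pivot -1/8 → sign −
step 2: row/col 2 already zero → sign 0
signature = (1, 1, 1)

Answer: (1, 1, 1)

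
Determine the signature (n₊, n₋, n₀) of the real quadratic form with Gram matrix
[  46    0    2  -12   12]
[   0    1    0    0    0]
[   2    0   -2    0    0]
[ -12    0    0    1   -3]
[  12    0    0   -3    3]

step 0: pivot 46 → sign +
step 1: pivot 1 → sign +
step 2: pivot -48/23 → sign −
step 3: pivot -2 → sign −
step 4: row/col 4 already zero → sign 0
signature = (2, 2, 1)

Answer: (2, 2, 1)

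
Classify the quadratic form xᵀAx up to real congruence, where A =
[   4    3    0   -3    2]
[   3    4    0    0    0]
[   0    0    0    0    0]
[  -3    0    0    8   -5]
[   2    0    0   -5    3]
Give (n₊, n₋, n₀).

step 0: pivot 4 → sign +
step 1: pivot 7/4 → sign +
step 2: pivot 20/7 → sign +
step 3: pivot -3/20 → sign −
step 4: row/col 4 already zero → sign 0
signature = (3, 1, 1)

Answer: (3, 1, 1)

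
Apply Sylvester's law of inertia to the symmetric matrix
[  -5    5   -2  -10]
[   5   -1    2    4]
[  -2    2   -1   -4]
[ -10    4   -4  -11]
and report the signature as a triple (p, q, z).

step 0: pivot -5 → sign −
step 1: pivot 4 → sign +
step 2: pivot -1/5 → sign −
step 3: row/col 3 already zero → sign 0
signature = (1, 2, 1)

Answer: (1, 2, 1)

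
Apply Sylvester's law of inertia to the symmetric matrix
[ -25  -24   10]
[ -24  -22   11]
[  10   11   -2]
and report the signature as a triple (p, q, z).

Answer: (2, 1, 0)

Derivation:
step 0: pivot -25 → sign −
step 1: pivot 26/25 → sign +
step 2: pivot 3/26 → sign +
signature = (2, 1, 0)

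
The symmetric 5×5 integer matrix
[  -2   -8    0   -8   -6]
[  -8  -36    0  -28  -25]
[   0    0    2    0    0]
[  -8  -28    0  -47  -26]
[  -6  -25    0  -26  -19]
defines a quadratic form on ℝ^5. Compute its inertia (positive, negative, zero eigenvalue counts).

step 0: pivot -2 → sign −
step 1: pivot -4 → sign −
step 2: pivot 2 → sign +
step 3: pivot -11 → sign −
step 4: pivot 3/44 → sign +
signature = (2, 3, 0)

Answer: (2, 3, 0)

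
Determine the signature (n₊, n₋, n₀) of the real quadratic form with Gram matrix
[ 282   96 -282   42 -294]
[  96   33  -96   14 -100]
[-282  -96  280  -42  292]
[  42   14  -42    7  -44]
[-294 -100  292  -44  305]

step 0: pivot 282 → sign +
step 1: pivot 15/47 → sign +
step 2: pivot -2 → sign −
step 3: pivot 7/15 → sign +
step 4: pivot 3/7 → sign +
signature = (4, 1, 0)

Answer: (4, 1, 0)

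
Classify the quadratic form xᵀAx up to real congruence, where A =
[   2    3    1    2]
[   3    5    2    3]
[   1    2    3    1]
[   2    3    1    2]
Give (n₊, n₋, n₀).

step 0: pivot 2 → sign +
step 1: pivot 1/2 → sign +
step 2: pivot 2 → sign +
step 3: row/col 3 already zero → sign 0
signature = (3, 0, 1)

Answer: (3, 0, 1)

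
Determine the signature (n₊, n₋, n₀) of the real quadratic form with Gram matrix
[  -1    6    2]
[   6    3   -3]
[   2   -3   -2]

step 0: pivot -1 → sign −
step 1: pivot 39 → sign +
step 2: pivot -1/13 → sign −
signature = (1, 2, 0)

Answer: (1, 2, 0)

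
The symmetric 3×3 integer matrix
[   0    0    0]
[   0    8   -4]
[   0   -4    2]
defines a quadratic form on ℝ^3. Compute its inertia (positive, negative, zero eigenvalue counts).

step 0: pivot 8 → sign +
step 1: row/col 1 already zero → sign 0
step 2: row/col 2 already zero → sign 0
signature = (1, 0, 2)

Answer: (1, 0, 2)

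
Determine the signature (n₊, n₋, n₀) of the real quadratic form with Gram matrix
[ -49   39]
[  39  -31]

Answer: (1, 1, 0)

Derivation:
step 0: pivot -49 → sign −
step 1: pivot 2/49 → sign +
signature = (1, 1, 0)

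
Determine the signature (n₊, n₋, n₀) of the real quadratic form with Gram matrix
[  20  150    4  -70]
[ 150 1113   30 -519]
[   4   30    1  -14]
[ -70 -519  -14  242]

Answer: (2, 1, 1)

Derivation:
step 0: pivot 20 → sign +
step 1: pivot -12 → sign −
step 2: pivot 1/5 → sign +
step 3: row/col 3 already zero → sign 0
signature = (2, 1, 1)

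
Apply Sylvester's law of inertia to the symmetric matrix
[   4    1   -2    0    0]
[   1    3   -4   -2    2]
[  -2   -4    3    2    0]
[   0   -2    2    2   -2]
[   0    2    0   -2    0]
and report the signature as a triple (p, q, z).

step 0: pivot 4 → sign +
step 1: pivot 11/4 → sign +
step 2: pivot -27/11 → sign −
step 3: pivot 2/3 → sign +
step 4: pivot -2/3 → sign −
signature = (3, 2, 0)

Answer: (3, 2, 0)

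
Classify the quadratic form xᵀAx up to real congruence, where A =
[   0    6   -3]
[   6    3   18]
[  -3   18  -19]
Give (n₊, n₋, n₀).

Answer: (1, 2, 0)

Derivation:
step 0: pivot 3 → sign +
step 1: pivot -12 → sign −
step 2: pivot -1/4 → sign −
signature = (1, 2, 0)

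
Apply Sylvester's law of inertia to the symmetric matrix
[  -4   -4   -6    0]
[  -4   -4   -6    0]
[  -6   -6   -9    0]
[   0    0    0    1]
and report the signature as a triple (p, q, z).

Answer: (1, 1, 2)

Derivation:
step 0: pivot -4 → sign −
step 1: pivot 1 → sign +
step 2: row/col 2 already zero → sign 0
step 3: row/col 3 already zero → sign 0
signature = (1, 1, 2)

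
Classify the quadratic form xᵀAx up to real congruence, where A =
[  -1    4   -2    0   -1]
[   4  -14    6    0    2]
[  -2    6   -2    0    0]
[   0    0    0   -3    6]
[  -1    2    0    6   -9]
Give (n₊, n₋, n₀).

step 0: pivot -1 → sign −
step 1: pivot 2 → sign +
step 2: pivot -3 → sign −
step 3: pivot 2 → sign +
step 4: row/col 4 already zero → sign 0
signature = (2, 2, 1)

Answer: (2, 2, 1)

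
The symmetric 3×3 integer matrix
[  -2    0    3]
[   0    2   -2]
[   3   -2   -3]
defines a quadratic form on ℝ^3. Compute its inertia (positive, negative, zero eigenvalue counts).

step 0: pivot -2 → sign −
step 1: pivot 2 → sign +
step 2: pivot -1/2 → sign −
signature = (1, 2, 0)

Answer: (1, 2, 0)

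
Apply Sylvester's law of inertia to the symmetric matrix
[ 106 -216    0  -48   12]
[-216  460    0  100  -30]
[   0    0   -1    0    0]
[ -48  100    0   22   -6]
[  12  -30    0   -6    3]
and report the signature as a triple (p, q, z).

Answer: (3, 1, 1)

Derivation:
step 0: pivot 106 → sign +
step 1: pivot 1052/53 → sign +
step 2: pivot -1 → sign −
step 3: pivot 6/263 → sign +
step 4: row/col 4 already zero → sign 0
signature = (3, 1, 1)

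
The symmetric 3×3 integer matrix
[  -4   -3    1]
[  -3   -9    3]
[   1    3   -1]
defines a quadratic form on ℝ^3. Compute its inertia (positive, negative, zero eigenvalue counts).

step 0: pivot -4 → sign −
step 1: pivot -27/4 → sign −
step 2: row/col 2 already zero → sign 0
signature = (0, 2, 1)

Answer: (0, 2, 1)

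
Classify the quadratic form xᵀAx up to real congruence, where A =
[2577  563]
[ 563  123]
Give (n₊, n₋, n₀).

step 0: pivot 2577 → sign +
step 1: pivot 2/2577 → sign +
signature = (2, 0, 0)

Answer: (2, 0, 0)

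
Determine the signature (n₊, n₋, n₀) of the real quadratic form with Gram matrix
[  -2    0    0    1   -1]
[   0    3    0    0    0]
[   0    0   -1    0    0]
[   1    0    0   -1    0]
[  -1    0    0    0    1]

Answer: (2, 3, 0)

Derivation:
step 0: pivot -2 → sign −
step 1: pivot 3 → sign +
step 2: pivot -1 → sign −
step 3: pivot -1/2 → sign −
step 4: pivot 2 → sign +
signature = (2, 3, 0)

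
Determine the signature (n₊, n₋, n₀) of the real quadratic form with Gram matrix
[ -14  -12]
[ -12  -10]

Answer: (1, 1, 0)

Derivation:
step 0: pivot -14 → sign −
step 1: pivot 2/7 → sign +
signature = (1, 1, 0)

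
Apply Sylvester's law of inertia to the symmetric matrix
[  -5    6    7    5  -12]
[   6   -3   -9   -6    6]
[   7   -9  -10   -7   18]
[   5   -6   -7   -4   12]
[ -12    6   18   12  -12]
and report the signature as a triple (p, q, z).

step 0: pivot -5 → sign −
step 1: pivot 21/5 → sign +
step 2: pivot -2/7 → sign −
step 3: pivot 1 → sign +
step 4: row/col 4 already zero → sign 0
signature = (2, 2, 1)

Answer: (2, 2, 1)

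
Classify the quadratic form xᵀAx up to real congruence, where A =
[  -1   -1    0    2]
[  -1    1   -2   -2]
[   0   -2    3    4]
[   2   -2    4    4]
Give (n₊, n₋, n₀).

Answer: (2, 1, 1)

Derivation:
step 0: pivot -1 → sign −
step 1: pivot 2 → sign +
step 2: pivot 1 → sign +
step 3: row/col 3 already zero → sign 0
signature = (2, 1, 1)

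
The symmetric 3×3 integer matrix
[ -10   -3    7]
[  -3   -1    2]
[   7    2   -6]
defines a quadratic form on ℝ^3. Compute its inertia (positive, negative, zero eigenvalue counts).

Answer: (0, 3, 0)

Derivation:
step 0: pivot -10 → sign −
step 1: pivot -1/10 → sign −
step 2: pivot -1 → sign −
signature = (0, 3, 0)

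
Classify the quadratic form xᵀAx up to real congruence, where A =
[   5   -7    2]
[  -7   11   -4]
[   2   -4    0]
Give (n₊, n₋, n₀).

Answer: (2, 1, 0)

Derivation:
step 0: pivot 5 → sign +
step 1: pivot 6/5 → sign +
step 2: pivot -2 → sign −
signature = (2, 1, 0)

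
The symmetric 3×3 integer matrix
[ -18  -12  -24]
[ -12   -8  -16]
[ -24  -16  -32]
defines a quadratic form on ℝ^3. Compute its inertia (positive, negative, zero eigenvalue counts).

Answer: (0, 1, 2)

Derivation:
step 0: pivot -18 → sign −
step 1: row/col 1 already zero → sign 0
step 2: row/col 2 already zero → sign 0
signature = (0, 1, 2)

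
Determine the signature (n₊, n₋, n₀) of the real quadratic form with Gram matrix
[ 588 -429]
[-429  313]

Answer: (2, 0, 0)

Derivation:
step 0: pivot 588 → sign +
step 1: pivot 1/196 → sign +
signature = (2, 0, 0)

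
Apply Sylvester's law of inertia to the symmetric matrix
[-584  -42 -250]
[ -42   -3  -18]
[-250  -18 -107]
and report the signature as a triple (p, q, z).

Answer: (1, 1, 1)

Derivation:
step 0: pivot -584 → sign −
step 1: pivot 3/146 → sign +
step 2: row/col 2 already zero → sign 0
signature = (1, 1, 1)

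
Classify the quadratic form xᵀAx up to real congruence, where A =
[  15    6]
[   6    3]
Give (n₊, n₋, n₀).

step 0: pivot 15 → sign +
step 1: pivot 3/5 → sign +
signature = (2, 0, 0)

Answer: (2, 0, 0)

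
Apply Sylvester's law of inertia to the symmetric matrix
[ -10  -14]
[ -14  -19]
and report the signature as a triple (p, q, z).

step 0: pivot -10 → sign −
step 1: pivot 3/5 → sign +
signature = (1, 1, 0)

Answer: (1, 1, 0)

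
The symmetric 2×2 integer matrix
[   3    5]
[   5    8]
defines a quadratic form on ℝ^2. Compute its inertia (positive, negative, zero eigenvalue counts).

Answer: (1, 1, 0)

Derivation:
step 0: pivot 3 → sign +
step 1: pivot -1/3 → sign −
signature = (1, 1, 0)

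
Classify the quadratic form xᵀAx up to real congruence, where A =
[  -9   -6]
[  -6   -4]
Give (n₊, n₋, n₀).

step 0: pivot -9 → sign −
step 1: row/col 1 already zero → sign 0
signature = (0, 1, 1)

Answer: (0, 1, 1)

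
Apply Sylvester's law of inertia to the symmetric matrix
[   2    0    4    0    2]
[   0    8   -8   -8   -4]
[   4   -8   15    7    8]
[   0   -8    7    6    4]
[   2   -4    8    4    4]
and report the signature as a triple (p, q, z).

step 0: pivot 2 → sign +
step 1: pivot 8 → sign +
step 2: pivot -1 → sign −
step 3: pivot -1 → sign −
step 4: row/col 4 already zero → sign 0
signature = (2, 2, 1)

Answer: (2, 2, 1)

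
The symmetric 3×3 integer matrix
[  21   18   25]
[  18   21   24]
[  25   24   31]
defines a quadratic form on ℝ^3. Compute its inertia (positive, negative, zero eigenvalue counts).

Answer: (3, 0, 0)

Derivation:
step 0: pivot 21 → sign +
step 1: pivot 39/7 → sign +
step 2: pivot 2/39 → sign +
signature = (3, 0, 0)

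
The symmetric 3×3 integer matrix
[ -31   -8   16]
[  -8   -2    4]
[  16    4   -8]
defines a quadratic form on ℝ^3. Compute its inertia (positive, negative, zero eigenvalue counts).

step 0: pivot -31 → sign −
step 1: pivot 2/31 → sign +
step 2: row/col 2 already zero → sign 0
signature = (1, 1, 1)

Answer: (1, 1, 1)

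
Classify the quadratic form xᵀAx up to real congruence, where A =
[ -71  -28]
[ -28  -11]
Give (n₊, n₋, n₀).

Answer: (1, 1, 0)

Derivation:
step 0: pivot -71 → sign −
step 1: pivot 3/71 → sign +
signature = (1, 1, 0)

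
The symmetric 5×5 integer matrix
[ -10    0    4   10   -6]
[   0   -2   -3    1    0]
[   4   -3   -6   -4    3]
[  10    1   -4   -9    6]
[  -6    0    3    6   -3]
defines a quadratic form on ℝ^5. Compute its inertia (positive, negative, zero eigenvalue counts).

Answer: (2, 3, 0)

Derivation:
step 0: pivot -10 → sign −
step 1: pivot -2 → sign −
step 2: pivot 1/10 → sign +
step 3: pivot -21 → sign −
step 4: pivot 6/7 → sign +
signature = (2, 3, 0)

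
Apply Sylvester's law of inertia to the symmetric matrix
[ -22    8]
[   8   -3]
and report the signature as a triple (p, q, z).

step 0: pivot -22 → sign −
step 1: pivot -1/11 → sign −
signature = (0, 2, 0)

Answer: (0, 2, 0)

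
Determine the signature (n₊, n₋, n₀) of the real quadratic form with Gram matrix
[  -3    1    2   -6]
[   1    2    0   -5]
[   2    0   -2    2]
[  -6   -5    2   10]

Answer: (2, 2, 0)

Derivation:
step 0: pivot -3 → sign −
step 1: pivot 7/3 → sign +
step 2: pivot -6/7 → sign −
step 3: pivot 1 → sign +
signature = (2, 2, 0)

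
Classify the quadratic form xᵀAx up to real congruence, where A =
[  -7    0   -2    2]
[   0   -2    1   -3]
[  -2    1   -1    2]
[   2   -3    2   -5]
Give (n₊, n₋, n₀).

Answer: (1, 2, 1)

Derivation:
step 0: pivot -7 → sign −
step 1: pivot -2 → sign −
step 2: pivot 1/14 → sign +
step 3: row/col 3 already zero → sign 0
signature = (1, 2, 1)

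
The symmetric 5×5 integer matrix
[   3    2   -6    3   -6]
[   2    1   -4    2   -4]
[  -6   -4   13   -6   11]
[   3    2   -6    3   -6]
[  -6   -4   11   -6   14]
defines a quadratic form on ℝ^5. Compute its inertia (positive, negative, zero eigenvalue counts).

step 0: pivot 3 → sign +
step 1: pivot -1/3 → sign −
step 2: pivot 1 → sign +
step 3: pivot 1 → sign +
step 4: row/col 4 already zero → sign 0
signature = (3, 1, 1)

Answer: (3, 1, 1)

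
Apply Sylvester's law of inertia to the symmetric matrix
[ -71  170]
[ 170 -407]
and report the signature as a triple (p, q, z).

Answer: (1, 1, 0)

Derivation:
step 0: pivot -71 → sign −
step 1: pivot 3/71 → sign +
signature = (1, 1, 0)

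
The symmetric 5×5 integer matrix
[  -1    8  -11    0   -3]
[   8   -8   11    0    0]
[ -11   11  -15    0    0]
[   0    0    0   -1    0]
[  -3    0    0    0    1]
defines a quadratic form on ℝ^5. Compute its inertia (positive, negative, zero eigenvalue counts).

Answer: (2, 3, 0)

Derivation:
step 0: pivot -1 → sign −
step 1: pivot 56 → sign +
step 2: pivot 1/8 → sign +
step 3: pivot -1 → sign −
step 4: pivot -2/7 → sign −
signature = (2, 3, 0)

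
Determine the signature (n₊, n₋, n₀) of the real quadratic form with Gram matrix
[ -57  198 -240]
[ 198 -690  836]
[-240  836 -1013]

Answer: (0, 3, 0)

Derivation:
step 0: pivot -57 → sign −
step 1: pivot -42/19 → sign −
step 2: pivot -1/21 → sign −
signature = (0, 3, 0)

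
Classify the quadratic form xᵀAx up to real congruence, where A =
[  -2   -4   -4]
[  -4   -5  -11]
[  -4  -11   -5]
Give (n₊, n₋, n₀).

Answer: (1, 1, 1)

Derivation:
step 0: pivot -2 → sign −
step 1: pivot 3 → sign +
step 2: row/col 2 already zero → sign 0
signature = (1, 1, 1)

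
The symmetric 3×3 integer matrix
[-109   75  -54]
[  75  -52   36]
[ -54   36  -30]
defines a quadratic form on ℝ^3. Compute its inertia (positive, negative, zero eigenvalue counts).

Answer: (1, 2, 0)

Derivation:
step 0: pivot -109 → sign −
step 1: pivot -43/109 → sign −
step 2: pivot 6/43 → sign +
signature = (1, 2, 0)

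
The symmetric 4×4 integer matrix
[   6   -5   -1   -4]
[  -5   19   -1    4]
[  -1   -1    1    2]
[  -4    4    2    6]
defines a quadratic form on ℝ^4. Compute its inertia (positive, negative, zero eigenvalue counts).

step 0: pivot 6 → sign +
step 1: pivot 89/6 → sign +
step 2: pivot 54/89 → sign +
step 3: row/col 3 already zero → sign 0
signature = (3, 0, 1)

Answer: (3, 0, 1)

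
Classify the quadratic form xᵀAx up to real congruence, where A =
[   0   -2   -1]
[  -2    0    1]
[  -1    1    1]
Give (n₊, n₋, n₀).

step 0: pivot -4 → sign −
step 1: pivot 1 → sign +
step 2: row/col 2 already zero → sign 0
signature = (1, 1, 1)

Answer: (1, 1, 1)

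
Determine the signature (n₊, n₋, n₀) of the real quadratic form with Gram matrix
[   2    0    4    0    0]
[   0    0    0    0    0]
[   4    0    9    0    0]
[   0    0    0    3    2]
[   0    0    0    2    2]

Answer: (4, 0, 1)

Derivation:
step 0: pivot 2 → sign +
step 1: pivot 1 → sign +
step 2: pivot 3 → sign +
step 3: pivot 2/3 → sign +
step 4: row/col 4 already zero → sign 0
signature = (4, 0, 1)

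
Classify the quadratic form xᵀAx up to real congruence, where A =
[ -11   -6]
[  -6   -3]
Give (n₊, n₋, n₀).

step 0: pivot -11 → sign −
step 1: pivot 3/11 → sign +
signature = (1, 1, 0)

Answer: (1, 1, 0)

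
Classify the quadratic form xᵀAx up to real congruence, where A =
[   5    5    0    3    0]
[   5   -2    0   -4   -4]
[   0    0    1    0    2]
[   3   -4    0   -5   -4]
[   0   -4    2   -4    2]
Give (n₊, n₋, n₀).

step 0: pivot 5 → sign +
step 1: pivot -7 → sign −
step 2: pivot 1 → sign +
step 3: pivot 1/5 → sign +
step 4: pivot 2/7 → sign +
signature = (4, 1, 0)

Answer: (4, 1, 0)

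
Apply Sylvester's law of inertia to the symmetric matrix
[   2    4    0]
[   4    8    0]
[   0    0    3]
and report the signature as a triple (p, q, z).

step 0: pivot 2 → sign +
step 1: pivot 3 → sign +
step 2: row/col 2 already zero → sign 0
signature = (2, 0, 1)

Answer: (2, 0, 1)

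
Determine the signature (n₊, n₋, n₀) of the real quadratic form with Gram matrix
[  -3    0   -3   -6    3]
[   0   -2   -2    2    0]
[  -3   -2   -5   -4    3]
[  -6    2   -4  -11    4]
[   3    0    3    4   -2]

Answer: (1, 3, 1)

Derivation:
step 0: pivot -3 → sign −
step 1: pivot -2 → sign −
step 2: pivot 3 → sign +
step 3: pivot -1/3 → sign −
step 4: row/col 4 already zero → sign 0
signature = (1, 3, 1)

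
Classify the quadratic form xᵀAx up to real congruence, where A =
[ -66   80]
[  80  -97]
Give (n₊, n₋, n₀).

Answer: (0, 2, 0)

Derivation:
step 0: pivot -66 → sign −
step 1: pivot -1/33 → sign −
signature = (0, 2, 0)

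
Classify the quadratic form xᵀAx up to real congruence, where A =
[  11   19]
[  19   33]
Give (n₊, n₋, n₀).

step 0: pivot 11 → sign +
step 1: pivot 2/11 → sign +
signature = (2, 0, 0)

Answer: (2, 0, 0)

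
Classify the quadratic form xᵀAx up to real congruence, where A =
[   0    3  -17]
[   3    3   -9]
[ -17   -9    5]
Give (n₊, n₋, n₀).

step 0: pivot 3 → sign +
step 1: pivot -3 → sign −
step 2: pivot -2/3 → sign −
signature = (1, 2, 0)

Answer: (1, 2, 0)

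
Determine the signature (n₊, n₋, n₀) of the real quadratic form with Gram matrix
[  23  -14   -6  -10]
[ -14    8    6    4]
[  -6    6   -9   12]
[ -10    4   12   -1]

Answer: (2, 1, 1)

Derivation:
step 0: pivot 23 → sign +
step 1: pivot -12/23 → sign −
step 2: pivot 3 → sign +
step 3: row/col 3 already zero → sign 0
signature = (2, 1, 1)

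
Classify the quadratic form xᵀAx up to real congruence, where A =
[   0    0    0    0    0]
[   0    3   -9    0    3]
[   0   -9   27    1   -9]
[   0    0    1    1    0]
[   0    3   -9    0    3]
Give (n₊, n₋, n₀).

Answer: (2, 1, 2)

Derivation:
step 0: pivot 3 → sign +
step 1: pivot 1 → sign +
step 2: pivot -1 → sign −
step 3: row/col 3 already zero → sign 0
step 4: row/col 4 already zero → sign 0
signature = (2, 1, 2)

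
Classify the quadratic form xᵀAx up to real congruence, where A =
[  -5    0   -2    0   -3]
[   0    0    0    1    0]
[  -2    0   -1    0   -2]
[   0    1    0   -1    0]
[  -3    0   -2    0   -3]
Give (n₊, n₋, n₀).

Answer: (2, 3, 0)

Derivation:
step 0: pivot -5 → sign −
step 1: pivot -1/5 → sign −
step 2: pivot -1 → sign −
step 3: pivot 1 → sign +
step 4: pivot 2 → sign +
signature = (2, 3, 0)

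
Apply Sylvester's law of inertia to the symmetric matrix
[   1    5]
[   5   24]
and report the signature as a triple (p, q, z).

Answer: (1, 1, 0)

Derivation:
step 0: pivot 1 → sign +
step 1: pivot -1 → sign −
signature = (1, 1, 0)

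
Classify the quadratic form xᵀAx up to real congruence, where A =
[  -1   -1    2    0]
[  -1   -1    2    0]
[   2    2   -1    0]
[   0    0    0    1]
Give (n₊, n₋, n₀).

Answer: (2, 1, 1)

Derivation:
step 0: pivot -1 → sign −
step 1: pivot 3 → sign +
step 2: pivot 1 → sign +
step 3: row/col 3 already zero → sign 0
signature = (2, 1, 1)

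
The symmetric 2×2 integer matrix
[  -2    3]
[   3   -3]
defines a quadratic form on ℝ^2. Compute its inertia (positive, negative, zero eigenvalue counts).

step 0: pivot -2 → sign −
step 1: pivot 3/2 → sign +
signature = (1, 1, 0)

Answer: (1, 1, 0)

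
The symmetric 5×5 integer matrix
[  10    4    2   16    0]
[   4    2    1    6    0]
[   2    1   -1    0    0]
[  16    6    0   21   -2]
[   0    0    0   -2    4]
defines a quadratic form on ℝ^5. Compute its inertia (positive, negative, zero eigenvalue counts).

step 0: pivot 10 → sign +
step 1: pivot 2/5 → sign +
step 2: pivot -3/2 → sign −
step 3: pivot 1 → sign +
step 4: row/col 4 already zero → sign 0
signature = (3, 1, 1)

Answer: (3, 1, 1)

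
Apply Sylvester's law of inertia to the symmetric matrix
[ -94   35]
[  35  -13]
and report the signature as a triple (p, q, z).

Answer: (1, 1, 0)

Derivation:
step 0: pivot -94 → sign −
step 1: pivot 3/94 → sign +
signature = (1, 1, 0)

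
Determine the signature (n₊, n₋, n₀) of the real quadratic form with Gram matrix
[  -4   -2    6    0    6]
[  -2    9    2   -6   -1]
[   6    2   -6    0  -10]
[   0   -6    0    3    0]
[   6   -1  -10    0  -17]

step 0: pivot -4 → sign −
step 1: pivot 10 → sign +
step 2: pivot 29/10 → sign +
step 3: pivot -21/29 → sign −
step 4: pivot -2/7 → sign −
signature = (2, 3, 0)

Answer: (2, 3, 0)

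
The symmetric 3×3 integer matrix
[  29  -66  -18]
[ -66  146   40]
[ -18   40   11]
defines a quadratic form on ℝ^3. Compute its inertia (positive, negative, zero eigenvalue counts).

Answer: (2, 1, 0)

Derivation:
step 0: pivot 29 → sign +
step 1: pivot -122/29 → sign −
step 2: pivot 3/61 → sign +
signature = (2, 1, 0)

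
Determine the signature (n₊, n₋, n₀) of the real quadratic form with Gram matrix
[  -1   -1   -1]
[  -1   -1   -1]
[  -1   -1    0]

Answer: (1, 1, 1)

Derivation:
step 0: pivot -1 → sign −
step 1: pivot 1 → sign +
step 2: row/col 2 already zero → sign 0
signature = (1, 1, 1)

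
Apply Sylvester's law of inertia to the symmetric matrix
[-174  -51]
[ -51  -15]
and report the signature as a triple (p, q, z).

step 0: pivot -174 → sign −
step 1: pivot -3/58 → sign −
signature = (0, 2, 0)

Answer: (0, 2, 0)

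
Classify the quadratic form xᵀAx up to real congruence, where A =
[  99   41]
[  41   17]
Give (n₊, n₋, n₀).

Answer: (2, 0, 0)

Derivation:
step 0: pivot 99 → sign +
step 1: pivot 2/99 → sign +
signature = (2, 0, 0)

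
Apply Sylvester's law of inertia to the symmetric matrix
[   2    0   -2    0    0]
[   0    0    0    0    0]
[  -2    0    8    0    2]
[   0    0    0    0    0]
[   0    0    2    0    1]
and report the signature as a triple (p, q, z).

step 0: pivot 2 → sign +
step 1: pivot 6 → sign +
step 2: pivot 1/3 → sign +
step 3: row/col 3 already zero → sign 0
step 4: row/col 4 already zero → sign 0
signature = (3, 0, 2)

Answer: (3, 0, 2)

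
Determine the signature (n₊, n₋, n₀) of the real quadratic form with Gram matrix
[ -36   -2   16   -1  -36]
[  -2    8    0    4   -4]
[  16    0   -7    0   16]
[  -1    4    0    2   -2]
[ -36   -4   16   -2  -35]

Answer: (2, 2, 1)

Derivation:
step 0: pivot -36 → sign −
step 1: pivot 73/9 → sign +
step 2: pivot 1/73 → sign +
step 3: pivot -3 → sign −
step 4: row/col 4 already zero → sign 0
signature = (2, 2, 1)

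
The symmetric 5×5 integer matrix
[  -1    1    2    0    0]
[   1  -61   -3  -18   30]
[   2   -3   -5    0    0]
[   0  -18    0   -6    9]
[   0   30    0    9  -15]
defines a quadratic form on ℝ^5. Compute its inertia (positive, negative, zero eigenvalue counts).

Answer: (1, 4, 0)

Derivation:
step 0: pivot -1 → sign −
step 1: pivot -60 → sign −
step 2: pivot -59/60 → sign −
step 3: pivot -30/59 → sign −
step 4: pivot 3/10 → sign +
signature = (1, 4, 0)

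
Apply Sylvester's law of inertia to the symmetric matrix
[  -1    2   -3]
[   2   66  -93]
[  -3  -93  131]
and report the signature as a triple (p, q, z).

Answer: (1, 2, 0)

Derivation:
step 0: pivot -1 → sign −
step 1: pivot 70 → sign +
step 2: pivot -1/70 → sign −
signature = (1, 2, 0)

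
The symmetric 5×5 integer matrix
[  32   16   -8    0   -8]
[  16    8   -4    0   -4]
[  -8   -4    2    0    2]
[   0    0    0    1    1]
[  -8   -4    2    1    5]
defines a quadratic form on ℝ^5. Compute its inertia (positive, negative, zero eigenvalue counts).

step 0: pivot 32 → sign +
step 1: pivot 1 → sign +
step 2: pivot 2 → sign +
step 3: row/col 3 already zero → sign 0
step 4: row/col 4 already zero → sign 0
signature = (3, 0, 2)

Answer: (3, 0, 2)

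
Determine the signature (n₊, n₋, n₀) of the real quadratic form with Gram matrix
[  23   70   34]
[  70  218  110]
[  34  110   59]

Answer: (3, 0, 0)

Derivation:
step 0: pivot 23 → sign +
step 1: pivot 114/23 → sign +
step 2: pivot 3/19 → sign +
signature = (3, 0, 0)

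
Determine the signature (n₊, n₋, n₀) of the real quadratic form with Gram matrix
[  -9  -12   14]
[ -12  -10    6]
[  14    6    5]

Answer: (2, 1, 0)

Derivation:
step 0: pivot -9 → sign −
step 1: pivot 6 → sign +
step 2: pivot 1/27 → sign +
signature = (2, 1, 0)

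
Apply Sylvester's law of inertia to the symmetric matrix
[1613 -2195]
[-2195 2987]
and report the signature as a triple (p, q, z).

Answer: (2, 0, 0)

Derivation:
step 0: pivot 1613 → sign +
step 1: pivot 6/1613 → sign +
signature = (2, 0, 0)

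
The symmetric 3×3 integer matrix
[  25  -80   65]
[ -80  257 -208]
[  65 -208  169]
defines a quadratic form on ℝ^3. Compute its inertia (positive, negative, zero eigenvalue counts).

Answer: (2, 0, 1)

Derivation:
step 0: pivot 25 → sign +
step 1: pivot 1 → sign +
step 2: row/col 2 already zero → sign 0
signature = (2, 0, 1)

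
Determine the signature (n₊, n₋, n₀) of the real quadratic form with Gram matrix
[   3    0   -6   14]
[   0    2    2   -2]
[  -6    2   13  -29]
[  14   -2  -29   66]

Answer: (2, 2, 0)

Derivation:
step 0: pivot 3 → sign +
step 1: pivot 2 → sign +
step 2: pivot -1 → sign −
step 3: pivot -1/3 → sign −
signature = (2, 2, 0)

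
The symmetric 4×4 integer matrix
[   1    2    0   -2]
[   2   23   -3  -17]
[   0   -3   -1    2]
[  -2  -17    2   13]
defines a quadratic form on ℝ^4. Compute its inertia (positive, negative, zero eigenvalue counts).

Answer: (3, 1, 0)

Derivation:
step 0: pivot 1 → sign +
step 1: pivot 19 → sign +
step 2: pivot -28/19 → sign −
step 3: pivot 3/28 → sign +
signature = (3, 1, 0)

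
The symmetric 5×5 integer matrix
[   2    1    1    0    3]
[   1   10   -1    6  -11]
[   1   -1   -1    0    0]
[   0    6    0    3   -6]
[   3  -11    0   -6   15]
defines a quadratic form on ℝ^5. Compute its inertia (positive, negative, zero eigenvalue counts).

Answer: (3, 2, 0)

Derivation:
step 0: pivot 2 → sign +
step 1: pivot 19/2 → sign +
step 2: pivot -33/19 → sign −
step 3: pivot -3/11 → sign −
step 4: pivot 1 → sign +
signature = (3, 2, 0)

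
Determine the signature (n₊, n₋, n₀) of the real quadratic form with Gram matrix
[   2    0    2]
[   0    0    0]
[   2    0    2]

Answer: (1, 0, 2)

Derivation:
step 0: pivot 2 → sign +
step 1: row/col 1 already zero → sign 0
step 2: row/col 2 already zero → sign 0
signature = (1, 0, 2)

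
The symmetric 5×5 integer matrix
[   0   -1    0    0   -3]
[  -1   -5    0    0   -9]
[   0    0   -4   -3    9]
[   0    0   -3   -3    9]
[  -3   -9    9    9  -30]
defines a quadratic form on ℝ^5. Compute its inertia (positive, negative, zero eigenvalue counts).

Answer: (2, 3, 0)

Derivation:
step 0: pivot -5 → sign −
step 1: pivot 1/5 → sign +
step 2: pivot -4 → sign −
step 3: pivot -3/4 → sign −
step 4: pivot 6 → sign +
signature = (2, 3, 0)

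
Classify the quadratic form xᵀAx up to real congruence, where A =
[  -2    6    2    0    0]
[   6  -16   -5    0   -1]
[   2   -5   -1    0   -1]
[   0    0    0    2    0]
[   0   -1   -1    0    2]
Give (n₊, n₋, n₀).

step 0: pivot -2 → sign −
step 1: pivot 2 → sign +
step 2: pivot 1/2 → sign +
step 3: pivot 2 → sign +
step 4: pivot 1 → sign +
signature = (4, 1, 0)

Answer: (4, 1, 0)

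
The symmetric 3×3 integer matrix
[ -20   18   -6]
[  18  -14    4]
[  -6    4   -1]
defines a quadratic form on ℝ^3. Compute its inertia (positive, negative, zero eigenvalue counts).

Answer: (1, 2, 0)

Derivation:
step 0: pivot -20 → sign −
step 1: pivot 11/5 → sign +
step 2: pivot -1/11 → sign −
signature = (1, 2, 0)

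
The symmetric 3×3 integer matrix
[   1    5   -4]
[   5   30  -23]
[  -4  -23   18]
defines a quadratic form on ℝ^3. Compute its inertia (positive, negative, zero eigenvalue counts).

step 0: pivot 1 → sign +
step 1: pivot 5 → sign +
step 2: pivot 1/5 → sign +
signature = (3, 0, 0)

Answer: (3, 0, 0)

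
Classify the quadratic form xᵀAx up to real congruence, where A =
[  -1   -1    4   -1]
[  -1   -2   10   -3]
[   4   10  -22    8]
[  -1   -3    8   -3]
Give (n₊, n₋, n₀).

Answer: (1, 3, 0)

Derivation:
step 0: pivot -1 → sign −
step 1: pivot -1 → sign −
step 2: pivot 30 → sign +
step 3: pivot -2/15 → sign −
signature = (1, 3, 0)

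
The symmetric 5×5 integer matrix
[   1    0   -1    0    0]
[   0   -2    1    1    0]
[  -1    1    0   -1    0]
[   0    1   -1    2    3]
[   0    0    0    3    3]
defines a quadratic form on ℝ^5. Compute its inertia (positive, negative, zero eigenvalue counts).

step 0: pivot 1 → sign +
step 1: pivot -2 → sign −
step 2: pivot -1/2 → sign −
step 3: pivot 3 → sign +
step 4: row/col 4 already zero → sign 0
signature = (2, 2, 1)

Answer: (2, 2, 1)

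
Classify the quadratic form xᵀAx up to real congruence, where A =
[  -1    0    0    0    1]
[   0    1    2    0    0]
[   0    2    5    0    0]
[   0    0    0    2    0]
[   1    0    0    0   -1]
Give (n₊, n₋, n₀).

Answer: (3, 1, 1)

Derivation:
step 0: pivot -1 → sign −
step 1: pivot 1 → sign +
step 2: pivot 1 → sign +
step 3: pivot 2 → sign +
step 4: row/col 4 already zero → sign 0
signature = (3, 1, 1)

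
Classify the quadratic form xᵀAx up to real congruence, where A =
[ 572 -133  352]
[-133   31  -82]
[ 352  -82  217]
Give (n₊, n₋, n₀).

step 0: pivot 572 → sign +
step 1: pivot 43/572 → sign +
step 2: pivot 3/43 → sign +
signature = (3, 0, 0)

Answer: (3, 0, 0)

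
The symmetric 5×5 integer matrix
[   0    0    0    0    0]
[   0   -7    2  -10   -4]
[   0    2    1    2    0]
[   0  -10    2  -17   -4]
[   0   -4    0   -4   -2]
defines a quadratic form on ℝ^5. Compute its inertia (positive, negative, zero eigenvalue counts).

step 0: pivot -7 → sign −
step 1: pivot 11/7 → sign +
step 2: pivot -35/11 → sign −
step 3: pivot -6/35 → sign −
step 4: row/col 4 already zero → sign 0
signature = (1, 3, 1)

Answer: (1, 3, 1)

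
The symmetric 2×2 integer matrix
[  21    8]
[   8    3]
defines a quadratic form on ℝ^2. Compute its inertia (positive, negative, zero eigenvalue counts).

step 0: pivot 21 → sign +
step 1: pivot -1/21 → sign −
signature = (1, 1, 0)

Answer: (1, 1, 0)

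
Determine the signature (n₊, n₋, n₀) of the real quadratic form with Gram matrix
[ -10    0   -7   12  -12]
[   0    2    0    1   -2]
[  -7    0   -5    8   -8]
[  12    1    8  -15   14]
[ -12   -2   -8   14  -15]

Answer: (2, 3, 0)

Derivation:
step 0: pivot -10 → sign −
step 1: pivot 2 → sign +
step 2: pivot -1/10 → sign −
step 3: pivot 1/2 → sign +
step 4: pivot -3 → sign −
signature = (2, 3, 0)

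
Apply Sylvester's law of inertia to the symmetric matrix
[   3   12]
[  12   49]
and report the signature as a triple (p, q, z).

step 0: pivot 3 → sign +
step 1: pivot 1 → sign +
signature = (2, 0, 0)

Answer: (2, 0, 0)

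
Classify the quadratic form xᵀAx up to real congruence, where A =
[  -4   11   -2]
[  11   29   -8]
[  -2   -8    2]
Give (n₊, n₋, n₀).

step 0: pivot -4 → sign −
step 1: pivot 237/4 → sign +
step 2: pivot -6/79 → sign −
signature = (1, 2, 0)

Answer: (1, 2, 0)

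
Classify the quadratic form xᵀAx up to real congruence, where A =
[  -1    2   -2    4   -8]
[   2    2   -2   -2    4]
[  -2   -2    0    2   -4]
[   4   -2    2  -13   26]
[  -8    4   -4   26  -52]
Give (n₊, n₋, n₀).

Answer: (1, 3, 1)

Derivation:
step 0: pivot -1 → sign −
step 1: pivot 6 → sign +
step 2: pivot -2 → sign −
step 3: pivot -3 → sign −
step 4: row/col 4 already zero → sign 0
signature = (1, 3, 1)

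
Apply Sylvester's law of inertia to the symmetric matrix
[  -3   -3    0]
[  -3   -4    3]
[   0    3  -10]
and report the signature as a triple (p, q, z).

step 0: pivot -3 → sign −
step 1: pivot -1 → sign −
step 2: pivot -1 → sign −
signature = (0, 3, 0)

Answer: (0, 3, 0)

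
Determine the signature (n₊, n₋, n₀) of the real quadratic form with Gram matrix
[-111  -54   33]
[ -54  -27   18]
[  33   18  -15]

Answer: (0, 2, 1)

Derivation:
step 0: pivot -111 → sign −
step 1: pivot -27/37 → sign −
step 2: row/col 2 already zero → sign 0
signature = (0, 2, 1)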